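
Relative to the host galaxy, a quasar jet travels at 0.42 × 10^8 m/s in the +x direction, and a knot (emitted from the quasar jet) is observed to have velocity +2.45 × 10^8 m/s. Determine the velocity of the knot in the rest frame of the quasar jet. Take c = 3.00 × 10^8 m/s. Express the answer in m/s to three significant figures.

v = 0.140c, u = 0.817c.
Invert the composition law: u' = (u − v)/(1 − uv/c²).
u' = (0.817 − 0.140) / (1 − (0.817)(0.140)) = 0.6767/0.8857 = 0.7640.
u' = 0.7640 × 3.00 × 10^8 m/s.

+2.29 × 10^8 m/s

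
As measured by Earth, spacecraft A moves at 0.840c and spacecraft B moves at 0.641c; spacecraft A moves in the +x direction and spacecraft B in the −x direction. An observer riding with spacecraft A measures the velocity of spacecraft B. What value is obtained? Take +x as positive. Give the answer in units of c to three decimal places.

β_A = 0.840, β_B = -0.641.
Transform to A's frame with the inverse velocity-addition law: u' = (u − v)/(1 − uv/c²), taking u = β_B and v = β_A.
u' = (-0.641 − 0.840) / (1 − (0.840)(-0.641)) = -1.4810/1.5384 = -0.9627.

-0.963c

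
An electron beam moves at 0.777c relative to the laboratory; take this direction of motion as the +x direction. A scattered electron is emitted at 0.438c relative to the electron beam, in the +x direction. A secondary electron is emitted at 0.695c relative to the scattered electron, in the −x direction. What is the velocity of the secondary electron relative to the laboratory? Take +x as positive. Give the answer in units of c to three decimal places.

+0.572c

Apply u = (u' + v)/(1 + u'v/c²) successively, working outward toward the laboratory.
Start: velocity of the electron beam relative to the laboratory = 0.7770c.
Compose with the scattered electron (u' = 0.438 in the electron beam frame): u_1 = (0.438 + 0.777) / (1 + 0.438·0.777) = 1.2150/1.3403 = 0.9065.
Compose with the secondary electron (u' = -0.695 in the scattered electron frame): u_2 = (-0.695 + 0.906) / (1 + (-0.695)·0.906) = 0.2115/0.3700 = 0.5716.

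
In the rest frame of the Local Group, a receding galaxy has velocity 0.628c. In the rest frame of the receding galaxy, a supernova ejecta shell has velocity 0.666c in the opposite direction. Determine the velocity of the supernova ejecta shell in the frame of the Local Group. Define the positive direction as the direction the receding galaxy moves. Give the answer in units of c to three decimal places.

-0.065c

With v = 0.628 and u' = -0.666 (in units of c),
u = (u' + v)/(1 + u'v/c²):
u = (-0.666 + 0.628) / (1 + (-0.666)·0.628) = -0.0380/0.5818 = -0.0653
(Galilean addition would give -0.038c.)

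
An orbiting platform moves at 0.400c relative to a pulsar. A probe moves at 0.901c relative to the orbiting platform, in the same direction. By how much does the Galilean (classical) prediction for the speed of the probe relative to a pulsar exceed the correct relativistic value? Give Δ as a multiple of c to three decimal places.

Galilean: u_cl = 0.901 + 0.400 = 1.3010.
Relativistic: u_rel = (0.901 + 0.400) / (1 + 0.901·0.400) = 1.3010/1.3604 = 0.9563.
Δ = 1.3010 − 0.9563 = 0.3447.
(The classical prediction exceeds c; the relativistic result does not.)

Δ = 0.345c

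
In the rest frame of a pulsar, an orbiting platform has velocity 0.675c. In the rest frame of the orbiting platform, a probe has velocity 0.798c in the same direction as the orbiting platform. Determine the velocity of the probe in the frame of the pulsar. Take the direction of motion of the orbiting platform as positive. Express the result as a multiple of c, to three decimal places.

With v = 0.675 and u' = 0.798 (in units of c),
u = (u' + v)/(1 + u'v/c²):
u = (0.798 + 0.675) / (1 + 0.798·0.675) = 1.4730/1.5387 = 0.9573
(Galilean addition would give +1.473c, exceeding c.)

0.957c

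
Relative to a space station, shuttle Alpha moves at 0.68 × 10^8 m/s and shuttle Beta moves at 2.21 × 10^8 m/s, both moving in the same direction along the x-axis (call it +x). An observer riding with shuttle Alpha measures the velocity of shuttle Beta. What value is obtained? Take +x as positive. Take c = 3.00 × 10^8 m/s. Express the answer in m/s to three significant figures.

β_A = 0.227, β_B = 0.737 (dividing each by c = 3.00 × 10^8 m/s).
Transform to A's frame with the inverse velocity-addition law: u' = (u − v)/(1 − uv/c²), taking u = β_B and v = β_A.
u' = (0.737 − 0.227) / (1 − (0.227)(0.737)) = 0.5100/0.8330 = 0.6122.
u' = 0.6122 × 3.00 × 10^8 m/s.

+1.84 × 10^8 m/s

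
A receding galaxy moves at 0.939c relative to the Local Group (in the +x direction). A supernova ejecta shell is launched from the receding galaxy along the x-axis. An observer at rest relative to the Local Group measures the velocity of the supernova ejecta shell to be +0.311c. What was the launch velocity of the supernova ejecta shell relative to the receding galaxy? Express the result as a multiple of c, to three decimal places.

-0.887c

Invert the composition law: u' = (u − v)/(1 − uv/c²).
u' = (0.311 − 0.939) / (1 − (0.311)(0.939)) = -0.6280/0.7080 = -0.8870.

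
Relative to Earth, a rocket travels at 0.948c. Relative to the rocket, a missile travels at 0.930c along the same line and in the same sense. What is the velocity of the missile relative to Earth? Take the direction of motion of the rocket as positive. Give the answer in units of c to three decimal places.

With v = 0.948 and u' = 0.930 (in units of c),
u = (u' + v)/(1 + u'v/c²):
u = (0.930 + 0.948) / (1 + 0.930·0.948) = 1.8780/1.8816 = 0.9981

0.998c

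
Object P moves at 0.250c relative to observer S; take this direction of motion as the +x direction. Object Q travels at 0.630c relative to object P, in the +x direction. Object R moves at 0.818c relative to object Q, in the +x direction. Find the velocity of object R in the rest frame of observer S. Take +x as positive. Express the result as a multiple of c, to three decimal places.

0.973c

Apply u = (u' + v)/(1 + u'v/c²) successively, working outward toward observer S.
Start: velocity of object P relative to observer S = 0.2500c.
Compose with object Q (u' = 0.630 in object P frame): u_1 = (0.630 + 0.250) / (1 + 0.630·0.250) = 0.8800/1.1575 = 0.7603.
Compose with object R (u' = 0.818 in object Q frame): u_2 = (0.818 + 0.760) / (1 + 0.818·0.760) = 1.5783/1.6219 = 0.9731.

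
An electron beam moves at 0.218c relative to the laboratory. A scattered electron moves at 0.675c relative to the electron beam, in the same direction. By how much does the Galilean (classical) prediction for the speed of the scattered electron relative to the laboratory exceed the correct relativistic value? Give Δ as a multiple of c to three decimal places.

Galilean: u_cl = 0.675 + 0.218 = 0.8930.
Relativistic: u_rel = (0.675 + 0.218) / (1 + 0.675·0.218) = 0.8930/1.1471 = 0.7785.
Δ = 0.8930 − 0.7785 = 0.1145.

Δ = 0.115c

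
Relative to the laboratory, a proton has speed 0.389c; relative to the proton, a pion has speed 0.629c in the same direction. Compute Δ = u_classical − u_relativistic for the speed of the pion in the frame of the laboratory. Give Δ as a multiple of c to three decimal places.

Δ = 0.200c

Galilean: u_cl = 0.629 + 0.389 = 1.0180.
Relativistic: u_rel = (0.629 + 0.389) / (1 + 0.629·0.389) = 1.0180/1.2447 = 0.8179.
Δ = 1.0180 − 0.8179 = 0.2001.
(The classical prediction exceeds c; the relativistic result does not.)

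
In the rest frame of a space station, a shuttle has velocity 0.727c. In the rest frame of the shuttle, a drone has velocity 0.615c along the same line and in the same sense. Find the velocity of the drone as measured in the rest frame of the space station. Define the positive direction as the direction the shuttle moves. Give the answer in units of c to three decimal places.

0.927c

With v = 0.727 and u' = 0.615 (in units of c),
u = (u' + v)/(1 + u'v/c²):
u = (0.615 + 0.727) / (1 + 0.615·0.727) = 1.3420/1.4471 = 0.9274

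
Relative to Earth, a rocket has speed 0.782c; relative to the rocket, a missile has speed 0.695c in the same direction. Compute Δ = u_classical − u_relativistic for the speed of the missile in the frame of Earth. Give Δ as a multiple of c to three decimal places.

Δ = 0.520c

Galilean: u_cl = 0.695 + 0.782 = 1.4770.
Relativistic: u_rel = (0.695 + 0.782) / (1 + 0.695·0.782) = 1.4770/1.5435 = 0.9569.
Δ = 1.4770 − 0.9569 = 0.5201.
(The classical prediction exceeds c; the relativistic result does not.)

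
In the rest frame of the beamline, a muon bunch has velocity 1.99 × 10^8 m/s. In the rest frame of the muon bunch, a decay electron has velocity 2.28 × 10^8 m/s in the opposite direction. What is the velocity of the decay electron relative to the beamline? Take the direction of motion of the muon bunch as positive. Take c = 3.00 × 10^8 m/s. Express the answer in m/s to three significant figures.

-5.85 × 10^7 m/s

In units of c (dividing by 3.00 × 10^8 m/s): v = 0.663, u' = -0.760.
u = (u' + v)/(1 + u'v/c²):
u = (-0.760 + 0.663) / (1 + (-0.760)·0.663) = -0.0967/0.4959 = -0.1949
(Galilean addition would give -0.097c.)
Converting back: u = -0.1949 × 3.00 × 10^8 m/s.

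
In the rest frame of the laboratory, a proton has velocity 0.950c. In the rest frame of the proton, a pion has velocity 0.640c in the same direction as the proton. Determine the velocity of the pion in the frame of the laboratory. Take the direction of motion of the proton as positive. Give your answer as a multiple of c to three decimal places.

0.989c

With v = 0.950 and u' = 0.640 (in units of c),
u = (u' + v)/(1 + u'v/c²):
u = (0.640 + 0.950) / (1 + 0.640·0.950) = 1.5900/1.6080 = 0.9888
(Galilean addition would give +1.590c, exceeding c.)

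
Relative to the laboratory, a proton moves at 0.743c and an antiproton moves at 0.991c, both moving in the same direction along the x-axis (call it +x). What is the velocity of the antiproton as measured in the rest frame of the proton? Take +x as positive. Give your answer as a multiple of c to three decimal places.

β_A = 0.743, β_B = 0.991.
Transform to A's frame with the inverse velocity-addition law: u' = (u − v)/(1 − uv/c²), taking u = β_B and v = β_A.
u' = (0.991 − 0.743) / (1 − (0.743)(0.991)) = 0.2480/0.2637 = 0.9405.

+0.941c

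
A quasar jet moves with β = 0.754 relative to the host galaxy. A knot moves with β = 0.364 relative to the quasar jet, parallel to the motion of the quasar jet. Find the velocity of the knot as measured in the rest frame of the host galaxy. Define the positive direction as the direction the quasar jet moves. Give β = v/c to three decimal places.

β = 0.877

With v = 0.754 and u' = 0.364 (in units of c),
u = (u' + v)/(1 + u'v/c²):
u = (0.364 + 0.754) / (1 + 0.364·0.754) = 1.1180/1.2745 = 0.8772
(Galilean addition would give +1.118c, exceeding c.)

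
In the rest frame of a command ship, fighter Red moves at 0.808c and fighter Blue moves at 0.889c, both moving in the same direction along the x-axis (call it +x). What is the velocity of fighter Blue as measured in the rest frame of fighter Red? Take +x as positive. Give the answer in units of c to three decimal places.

+0.288c

β_A = 0.808, β_B = 0.889.
Transform to A's frame with the inverse velocity-addition law: u' = (u − v)/(1 − uv/c²), taking u = β_B and v = β_A.
u' = (0.889 − 0.808) / (1 − (0.808)(0.889)) = 0.0810/0.2817 = 0.2876.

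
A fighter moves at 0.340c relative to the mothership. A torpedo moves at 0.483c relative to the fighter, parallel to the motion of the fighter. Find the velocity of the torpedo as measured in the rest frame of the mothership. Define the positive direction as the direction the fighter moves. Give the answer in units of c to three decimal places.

With v = 0.340 and u' = 0.483 (in units of c),
u = (u' + v)/(1 + u'v/c²):
u = (0.483 + 0.340) / (1 + 0.483·0.340) = 0.8230/1.1642 = 0.7069

0.707c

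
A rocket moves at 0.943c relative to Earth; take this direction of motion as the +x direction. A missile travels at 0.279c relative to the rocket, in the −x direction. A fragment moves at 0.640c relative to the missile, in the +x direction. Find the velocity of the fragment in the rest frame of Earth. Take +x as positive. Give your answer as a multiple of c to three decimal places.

+0.977c

Apply u = (u' + v)/(1 + u'v/c²) successively, working outward toward Earth.
Start: velocity of the rocket relative to Earth = 0.9430c.
Compose with the missile (u' = -0.279 in the rocket frame): u_1 = (-0.279 + 0.943) / (1 + (-0.279)·0.943) = 0.6640/0.7369 = 0.9011.
Compose with the fragment (u' = 0.640 in the missile frame): u_2 = (0.640 + 0.901) / (1 + 0.640·0.901) = 1.5411/1.5767 = 0.9774.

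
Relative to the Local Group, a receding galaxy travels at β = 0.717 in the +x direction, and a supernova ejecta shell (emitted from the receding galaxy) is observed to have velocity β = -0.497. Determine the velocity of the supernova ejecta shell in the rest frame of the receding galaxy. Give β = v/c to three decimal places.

β = -0.895

Invert the composition law: u' = (u − v)/(1 − uv/c²).
u' = (-0.497 − 0.717) / (1 − (-0.497)(0.717)) = -1.2140/1.3563 = -0.8950.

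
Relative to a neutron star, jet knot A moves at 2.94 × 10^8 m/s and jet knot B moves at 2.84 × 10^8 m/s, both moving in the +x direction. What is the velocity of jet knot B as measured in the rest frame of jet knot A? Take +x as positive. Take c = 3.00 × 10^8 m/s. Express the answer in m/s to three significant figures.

β_A = 0.980, β_B = 0.947 (dividing each by c = 3.00 × 10^8 m/s).
Transform to A's frame with the inverse velocity-addition law: u' = (u − v)/(1 − uv/c²), taking u = β_B and v = β_A.
u' = (0.947 − 0.980) / (1 − (0.980)(0.947)) = -0.0333/0.0723 = -0.4613.
u' = -0.4613 × 3.00 × 10^8 m/s.

-1.38 × 10^8 m/s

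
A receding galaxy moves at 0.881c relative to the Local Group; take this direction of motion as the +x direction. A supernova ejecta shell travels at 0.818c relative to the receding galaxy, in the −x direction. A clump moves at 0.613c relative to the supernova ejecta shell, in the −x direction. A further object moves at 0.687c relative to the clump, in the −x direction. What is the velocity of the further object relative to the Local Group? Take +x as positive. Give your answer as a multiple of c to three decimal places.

Apply u = (u' + v)/(1 + u'v/c²) successively, working outward toward the Local Group.
Start: velocity of the receding galaxy relative to the Local Group = 0.8810c.
Compose with the supernova ejecta shell (u' = -0.818 in the receding galaxy frame): u_1 = (-0.818 + 0.881) / (1 + (-0.818)·0.881) = 0.0630/0.2793 = 0.2255.
Compose with the clump (u' = -0.613 in the supernova ejecta shell frame): u_2 = (-0.613 + 0.226) / (1 + (-0.613)·0.226) = -0.3875/0.8618 = -0.4496.
Compose with the further object (u' = -0.687 in the clump frame): u_3 = (-0.687 + (-0.450)) / (1 + (-0.687)·(-0.450)) = -1.1366/1.3089 = -0.8684.

-0.868c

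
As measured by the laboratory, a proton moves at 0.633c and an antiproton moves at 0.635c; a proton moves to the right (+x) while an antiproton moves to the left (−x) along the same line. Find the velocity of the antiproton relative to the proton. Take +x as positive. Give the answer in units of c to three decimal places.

β_A = 0.633, β_B = -0.635.
Transform to A's frame with the inverse velocity-addition law: u' = (u − v)/(1 − uv/c²), taking u = β_B and v = β_A.
u' = (-0.635 − 0.633) / (1 − (0.633)(-0.635)) = -1.2680/1.4020 = -0.9045.

-0.904c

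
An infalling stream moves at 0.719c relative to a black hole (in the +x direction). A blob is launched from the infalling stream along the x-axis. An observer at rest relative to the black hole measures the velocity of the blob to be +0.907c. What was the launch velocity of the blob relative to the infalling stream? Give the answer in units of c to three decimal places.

+0.540c

Invert the composition law: u' = (u − v)/(1 − uv/c²).
u' = (0.907 − 0.719) / (1 − (0.907)(0.719)) = 0.1880/0.3479 = 0.5404.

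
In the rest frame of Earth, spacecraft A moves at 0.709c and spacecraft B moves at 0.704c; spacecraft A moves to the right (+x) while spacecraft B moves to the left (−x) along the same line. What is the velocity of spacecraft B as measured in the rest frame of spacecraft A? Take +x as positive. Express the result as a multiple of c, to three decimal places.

β_A = 0.709, β_B = -0.704.
Transform to A's frame with the inverse velocity-addition law: u' = (u − v)/(1 − uv/c²), taking u = β_B and v = β_A.
u' = (-0.704 − 0.709) / (1 − (0.709)(-0.704)) = -1.4130/1.4991 = -0.9425.

-0.943c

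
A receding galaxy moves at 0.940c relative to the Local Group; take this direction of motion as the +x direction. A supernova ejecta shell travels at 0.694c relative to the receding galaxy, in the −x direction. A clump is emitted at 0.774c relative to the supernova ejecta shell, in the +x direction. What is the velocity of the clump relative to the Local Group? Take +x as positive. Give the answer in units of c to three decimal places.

Apply u = (u' + v)/(1 + u'v/c²) successively, working outward toward the Local Group.
Start: velocity of the receding galaxy relative to the Local Group = 0.9400c.
Compose with the supernova ejecta shell (u' = -0.694 in the receding galaxy frame): u_1 = (-0.694 + 0.940) / (1 + (-0.694)·0.940) = 0.2460/0.3476 = 0.7076.
Compose with the clump (u' = 0.774 in the supernova ejecta shell frame): u_2 = (0.774 + 0.708) / (1 + 0.774·0.708) = 1.4816/1.5477 = 0.9573.

+0.957c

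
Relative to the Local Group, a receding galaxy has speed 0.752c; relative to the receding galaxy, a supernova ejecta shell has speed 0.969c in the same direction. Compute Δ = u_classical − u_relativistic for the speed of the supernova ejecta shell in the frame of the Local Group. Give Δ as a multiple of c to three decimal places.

Δ = 0.725c

Galilean: u_cl = 0.969 + 0.752 = 1.7210.
Relativistic: u_rel = (0.969 + 0.752) / (1 + 0.969·0.752) = 1.7210/1.7287 = 0.9956.
Δ = 1.7210 − 0.9956 = 0.7254.
(The classical prediction exceeds c; the relativistic result does not.)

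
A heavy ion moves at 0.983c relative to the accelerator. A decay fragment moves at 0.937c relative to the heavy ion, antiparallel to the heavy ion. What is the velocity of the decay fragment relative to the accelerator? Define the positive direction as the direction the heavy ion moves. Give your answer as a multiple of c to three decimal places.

+0.583c

With v = 0.983 and u' = -0.937 (in units of c),
u = (u' + v)/(1 + u'v/c²):
u = (-0.937 + 0.983) / (1 + (-0.937)·0.983) = 0.0460/0.0789 = 0.5828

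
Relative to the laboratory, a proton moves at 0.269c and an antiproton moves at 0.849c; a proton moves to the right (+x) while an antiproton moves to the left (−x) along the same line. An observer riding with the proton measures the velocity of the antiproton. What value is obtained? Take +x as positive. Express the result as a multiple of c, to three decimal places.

-0.910c

β_A = 0.269, β_B = -0.849.
Transform to A's frame with the inverse velocity-addition law: u' = (u − v)/(1 − uv/c²), taking u = β_B and v = β_A.
u' = (-0.849 − 0.269) / (1 − (0.269)(-0.849)) = -1.1180/1.2284 = -0.9101.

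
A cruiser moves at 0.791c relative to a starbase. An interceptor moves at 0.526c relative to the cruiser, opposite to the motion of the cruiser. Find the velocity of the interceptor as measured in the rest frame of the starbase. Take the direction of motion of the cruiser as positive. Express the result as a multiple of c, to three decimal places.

+0.454c

With v = 0.791 and u' = -0.526 (in units of c),
u = (u' + v)/(1 + u'v/c²):
u = (-0.526 + 0.791) / (1 + (-0.526)·0.791) = 0.2650/0.5839 = 0.4538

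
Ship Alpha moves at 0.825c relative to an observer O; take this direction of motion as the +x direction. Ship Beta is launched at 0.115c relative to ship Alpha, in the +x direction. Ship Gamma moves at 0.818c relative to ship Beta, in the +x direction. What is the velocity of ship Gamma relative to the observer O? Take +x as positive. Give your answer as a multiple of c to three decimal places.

Apply u = (u' + v)/(1 + u'v/c²) successively, working outward toward the observer O.
Start: velocity of ship Alpha relative to the observer O = 0.8250c.
Compose with ship Beta (u' = 0.115 in ship Alpha frame): u_1 = (0.115 + 0.825) / (1 + 0.115·0.825) = 0.9400/1.0949 = 0.8585.
Compose with ship Gamma (u' = 0.818 in ship Beta frame): u_2 = (0.818 + 0.859) / (1 + 0.818·0.859) = 1.6765/1.7023 = 0.9849.

0.985c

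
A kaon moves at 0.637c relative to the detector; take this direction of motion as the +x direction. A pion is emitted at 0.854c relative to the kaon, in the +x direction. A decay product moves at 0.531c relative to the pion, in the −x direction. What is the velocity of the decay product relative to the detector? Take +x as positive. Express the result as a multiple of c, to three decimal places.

Apply u = (u' + v)/(1 + u'v/c²) successively, working outward toward the detector.
Start: velocity of the kaon relative to the detector = 0.6370c.
Compose with the pion (u' = 0.854 in the kaon frame): u_1 = (0.854 + 0.637) / (1 + 0.854·0.637) = 1.4910/1.5440 = 0.9657.
Compose with the decay product (u' = -0.531 in the pion frame): u_2 = (-0.531 + 0.966) / (1 + (-0.531)·0.966) = 0.4347/0.4872 = 0.8921.

+0.892c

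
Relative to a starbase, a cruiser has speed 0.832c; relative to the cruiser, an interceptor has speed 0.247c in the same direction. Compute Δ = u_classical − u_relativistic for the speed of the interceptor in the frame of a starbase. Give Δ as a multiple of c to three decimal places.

Galilean: u_cl = 0.247 + 0.832 = 1.0790.
Relativistic: u_rel = (0.247 + 0.832) / (1 + 0.247·0.832) = 1.0790/1.2055 = 0.8951.
Δ = 1.0790 − 0.8951 = 0.1839.
(The classical prediction exceeds c; the relativistic result does not.)

Δ = 0.184c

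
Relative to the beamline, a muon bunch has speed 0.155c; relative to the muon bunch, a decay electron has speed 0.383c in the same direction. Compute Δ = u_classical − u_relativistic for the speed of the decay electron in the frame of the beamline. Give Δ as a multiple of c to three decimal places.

Δ = 0.030c

Galilean: u_cl = 0.383 + 0.155 = 0.5380.
Relativistic: u_rel = (0.383 + 0.155) / (1 + 0.383·0.155) = 0.5380/1.0594 = 0.5079.
Δ = 0.5380 − 0.5079 = 0.0301.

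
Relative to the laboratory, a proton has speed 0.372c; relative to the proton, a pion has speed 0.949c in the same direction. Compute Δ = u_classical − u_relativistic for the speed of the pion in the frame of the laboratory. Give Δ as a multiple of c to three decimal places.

Galilean: u_cl = 0.949 + 0.372 = 1.3210.
Relativistic: u_rel = (0.949 + 0.372) / (1 + 0.949·0.372) = 1.3210/1.3530 = 0.9763.
Δ = 1.3210 − 0.9763 = 0.3447.
(The classical prediction exceeds c; the relativistic result does not.)

Δ = 0.345c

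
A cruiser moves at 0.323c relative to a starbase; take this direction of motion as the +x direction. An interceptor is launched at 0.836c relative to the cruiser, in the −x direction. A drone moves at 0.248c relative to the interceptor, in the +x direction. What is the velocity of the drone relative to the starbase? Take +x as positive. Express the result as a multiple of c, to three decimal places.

-0.551c

Apply u = (u' + v)/(1 + u'v/c²) successively, working outward toward the starbase.
Start: velocity of the cruiser relative to the starbase = 0.3230c.
Compose with the interceptor (u' = -0.836 in the cruiser frame): u_1 = (-0.836 + 0.323) / (1 + (-0.836)·0.323) = -0.5130/0.7300 = -0.7028.
Compose with the drone (u' = 0.248 in the interceptor frame): u_2 = (0.248 + (-0.703)) / (1 + 0.248·(-0.703)) = -0.4548/0.8257 = -0.5508.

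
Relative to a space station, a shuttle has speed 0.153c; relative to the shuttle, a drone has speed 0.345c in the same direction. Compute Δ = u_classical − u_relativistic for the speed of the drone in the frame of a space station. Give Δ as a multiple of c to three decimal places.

Δ = 0.025c

Galilean: u_cl = 0.345 + 0.153 = 0.4980.
Relativistic: u_rel = (0.345 + 0.153) / (1 + 0.345·0.153) = 0.4980/1.0528 = 0.4730.
Δ = 0.4980 − 0.4730 = 0.0250.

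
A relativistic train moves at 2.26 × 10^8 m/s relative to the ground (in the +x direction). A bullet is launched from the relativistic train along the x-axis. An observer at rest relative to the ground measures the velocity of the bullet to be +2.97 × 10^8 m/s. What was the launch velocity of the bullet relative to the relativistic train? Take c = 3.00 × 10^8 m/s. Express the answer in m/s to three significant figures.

v = 0.753c, u = 0.990c.
Invert the composition law: u' = (u − v)/(1 − uv/c²).
u' = (0.990 − 0.753) / (1 − (0.990)(0.753)) = 0.2367/0.2542 = 0.9310.
u' = 0.9310 × 3.00 × 10^8 m/s.

+2.79 × 10^8 m/s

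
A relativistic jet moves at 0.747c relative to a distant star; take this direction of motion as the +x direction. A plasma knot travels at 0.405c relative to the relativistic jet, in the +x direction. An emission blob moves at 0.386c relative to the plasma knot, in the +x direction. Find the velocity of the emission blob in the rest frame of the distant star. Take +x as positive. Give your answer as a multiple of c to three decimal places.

0.947c

Apply u = (u' + v)/(1 + u'v/c²) successively, working outward toward the distant star.
Start: velocity of the relativistic jet relative to the distant star = 0.7470c.
Compose with the plasma knot (u' = 0.405 in the relativistic jet frame): u_1 = (0.405 + 0.747) / (1 + 0.405·0.747) = 1.1520/1.3025 = 0.8844.
Compose with the emission blob (u' = 0.386 in the plasma knot frame): u_2 = (0.386 + 0.884) / (1 + 0.386·0.884) = 1.2704/1.3414 = 0.9471.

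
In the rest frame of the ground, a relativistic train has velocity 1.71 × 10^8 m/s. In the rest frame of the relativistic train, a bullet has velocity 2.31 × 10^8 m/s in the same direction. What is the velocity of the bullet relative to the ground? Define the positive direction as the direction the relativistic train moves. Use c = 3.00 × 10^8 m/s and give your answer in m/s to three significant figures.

In units of c (dividing by 3.00 × 10^8 m/s): v = 0.570, u' = 0.770.
u = (u' + v)/(1 + u'v/c²):
u = (0.770 + 0.570) / (1 + 0.770·0.570) = 1.3400/1.4389 = 0.9313
Converting back: u = 0.9313 × 3.00 × 10^8 m/s.

2.79 × 10^8 m/s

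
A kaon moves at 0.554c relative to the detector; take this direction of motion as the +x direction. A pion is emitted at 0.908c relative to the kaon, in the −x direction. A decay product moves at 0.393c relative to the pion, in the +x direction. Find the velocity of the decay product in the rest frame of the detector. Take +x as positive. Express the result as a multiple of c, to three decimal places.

Apply u = (u' + v)/(1 + u'v/c²) successively, working outward toward the detector.
Start: velocity of the kaon relative to the detector = 0.5540c.
Compose with the pion (u' = -0.908 in the kaon frame): u_1 = (-0.908 + 0.554) / (1 + (-0.908)·0.554) = -0.3540/0.4970 = -0.7123.
Compose with the decay product (u' = 0.393 in the pion frame): u_2 = (0.393 + (-0.712)) / (1 + 0.393·(-0.712)) = -0.3193/0.7201 = -0.4435.

-0.443c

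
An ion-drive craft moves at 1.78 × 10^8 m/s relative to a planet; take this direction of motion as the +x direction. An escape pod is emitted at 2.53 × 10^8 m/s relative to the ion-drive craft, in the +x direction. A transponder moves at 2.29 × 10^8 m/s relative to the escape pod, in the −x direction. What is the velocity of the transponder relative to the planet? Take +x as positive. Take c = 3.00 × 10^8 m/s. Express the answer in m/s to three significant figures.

+2.17 × 10^8 m/s

Apply u = (u' + v)/(1 + u'v/c²) successively, working outward toward the planet.
(Dividing each given speed by c = 3.00 × 10^8 m/s to work in units of c.)
Start: velocity of the ion-drive craft relative to the planet = 0.5933c.
Compose with the escape pod (u' = 0.843 in the ion-drive craft frame): u_1 = (0.843 + 0.593) / (1 + 0.843·0.593) = 1.4367/1.5004 = 0.9575.
Compose with the transponder (u' = -0.763 in the escape pod frame): u_2 = (-0.763 + 0.958) / (1 + (-0.763)·0.958) = 0.1942/0.2691 = 0.7217.
So u = 0.7217 × 3.00 × 10^8 m/s.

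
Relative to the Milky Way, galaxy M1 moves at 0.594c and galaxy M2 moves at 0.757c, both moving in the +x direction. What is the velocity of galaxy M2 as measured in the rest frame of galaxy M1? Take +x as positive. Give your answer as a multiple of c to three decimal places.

+0.296c

β_A = 0.594, β_B = 0.757.
Transform to A's frame with the inverse velocity-addition law: u' = (u − v)/(1 − uv/c²), taking u = β_B and v = β_A.
u' = (0.757 − 0.594) / (1 − (0.594)(0.757)) = 0.1630/0.5503 = 0.2962.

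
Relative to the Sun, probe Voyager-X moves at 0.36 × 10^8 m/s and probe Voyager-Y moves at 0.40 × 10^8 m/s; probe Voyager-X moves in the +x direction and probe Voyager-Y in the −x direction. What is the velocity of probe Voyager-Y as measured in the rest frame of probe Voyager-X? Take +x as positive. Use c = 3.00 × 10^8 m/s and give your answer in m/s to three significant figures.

β_A = 0.120, β_B = -0.133 (dividing each by c = 3.00 × 10^8 m/s).
Transform to A's frame with the inverse velocity-addition law: u' = (u − v)/(1 − uv/c²), taking u = β_B and v = β_A.
u' = (-0.133 − 0.120) / (1 − (0.120)(-0.133)) = -0.2533/1.0160 = -0.2493.
u' = -0.2493 × 3.00 × 10^8 m/s.

-7.48 × 10^7 m/s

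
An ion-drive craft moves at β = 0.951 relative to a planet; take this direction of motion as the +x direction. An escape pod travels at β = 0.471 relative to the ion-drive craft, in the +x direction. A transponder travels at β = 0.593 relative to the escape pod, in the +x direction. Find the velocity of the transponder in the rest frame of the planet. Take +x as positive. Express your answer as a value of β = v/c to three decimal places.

Apply u = (u' + v)/(1 + u'v/c²) successively, working outward toward the planet.
Start: velocity of the ion-drive craft relative to the planet = 0.9510c.
Compose with the escape pod (u' = 0.471 in the ion-drive craft frame): u_1 = (0.471 + 0.951) / (1 + 0.471·0.951) = 1.4220/1.4479 = 0.9821.
Compose with the transponder (u' = 0.593 in the escape pod frame): u_2 = (0.593 + 0.982) / (1 + 0.593·0.982) = 1.5751/1.5824 = 0.9954.

β = 0.995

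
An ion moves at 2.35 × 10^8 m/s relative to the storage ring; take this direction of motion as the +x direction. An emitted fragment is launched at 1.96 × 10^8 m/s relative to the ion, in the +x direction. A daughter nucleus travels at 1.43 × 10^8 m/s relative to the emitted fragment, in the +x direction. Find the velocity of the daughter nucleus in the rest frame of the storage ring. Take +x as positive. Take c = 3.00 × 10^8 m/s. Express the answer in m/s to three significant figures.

2.95 × 10^8 m/s

Apply u = (u' + v)/(1 + u'v/c²) successively, working outward toward the storage ring.
(Dividing each given speed by c = 3.00 × 10^8 m/s to work in units of c.)
Start: velocity of the ion relative to the storage ring = 0.7833c.
Compose with the emitted fragment (u' = 0.653 in the ion frame): u_1 = (0.653 + 0.783) / (1 + 0.653·0.783) = 1.4367/1.5118 = 0.9503.
Compose with the daughter nucleus (u' = 0.477 in the emitted fragment frame): u_2 = (0.477 + 0.950) / (1 + 0.477·0.950) = 1.4270/1.4530 = 0.9821.
So u = 0.9821 × 3.00 × 10^8 m/s.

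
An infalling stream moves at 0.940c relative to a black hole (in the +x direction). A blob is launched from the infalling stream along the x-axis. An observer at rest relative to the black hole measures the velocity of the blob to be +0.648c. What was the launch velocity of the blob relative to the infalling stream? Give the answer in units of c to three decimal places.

Invert the composition law: u' = (u − v)/(1 − uv/c²).
u' = (0.648 − 0.940) / (1 − (0.648)(0.940)) = -0.2920/0.3909 = -0.7470.

-0.747c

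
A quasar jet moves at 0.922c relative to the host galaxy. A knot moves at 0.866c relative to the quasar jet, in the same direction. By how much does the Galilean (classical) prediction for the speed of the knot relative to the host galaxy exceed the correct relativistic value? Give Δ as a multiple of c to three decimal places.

Galilean: u_cl = 0.866 + 0.922 = 1.7880.
Relativistic: u_rel = (0.866 + 0.922) / (1 + 0.866·0.922) = 1.7880/1.7985 = 0.9942.
Δ = 1.7880 − 0.9942 = 0.7938.
(The classical prediction exceeds c; the relativistic result does not.)

Δ = 0.794c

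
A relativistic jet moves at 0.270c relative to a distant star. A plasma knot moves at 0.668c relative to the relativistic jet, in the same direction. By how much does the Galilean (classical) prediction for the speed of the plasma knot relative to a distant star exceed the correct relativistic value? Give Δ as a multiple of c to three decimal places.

Δ = 0.143c

Galilean: u_cl = 0.668 + 0.270 = 0.9380.
Relativistic: u_rel = (0.668 + 0.270) / (1 + 0.668·0.270) = 0.9380/1.1804 = 0.7947.
Δ = 0.9380 − 0.7947 = 0.1433.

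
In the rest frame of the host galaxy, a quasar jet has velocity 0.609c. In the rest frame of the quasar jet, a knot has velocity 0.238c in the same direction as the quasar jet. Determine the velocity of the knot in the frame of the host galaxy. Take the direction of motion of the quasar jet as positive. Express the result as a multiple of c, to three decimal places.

0.740c

With v = 0.609 and u' = 0.238 (in units of c),
u = (u' + v)/(1 + u'v/c²):
u = (0.238 + 0.609) / (1 + 0.238·0.609) = 0.8470/1.1449 = 0.7398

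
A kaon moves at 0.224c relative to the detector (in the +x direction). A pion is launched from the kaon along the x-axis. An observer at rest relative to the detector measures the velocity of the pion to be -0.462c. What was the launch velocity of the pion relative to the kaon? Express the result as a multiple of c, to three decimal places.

Invert the composition law: u' = (u − v)/(1 − uv/c²).
u' = (-0.462 − 0.224) / (1 − (-0.462)(0.224)) = -0.6860/1.1035 = -0.6217.

-0.622c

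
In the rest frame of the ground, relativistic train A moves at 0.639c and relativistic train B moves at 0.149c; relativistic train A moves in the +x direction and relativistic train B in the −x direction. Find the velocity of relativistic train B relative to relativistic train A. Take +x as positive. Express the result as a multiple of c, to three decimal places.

β_A = 0.639, β_B = -0.149.
Transform to A's frame with the inverse velocity-addition law: u' = (u − v)/(1 − uv/c²), taking u = β_B and v = β_A.
u' = (-0.149 − 0.639) / (1 − (0.639)(-0.149)) = -0.7880/1.0952 = -0.7195.

-0.719c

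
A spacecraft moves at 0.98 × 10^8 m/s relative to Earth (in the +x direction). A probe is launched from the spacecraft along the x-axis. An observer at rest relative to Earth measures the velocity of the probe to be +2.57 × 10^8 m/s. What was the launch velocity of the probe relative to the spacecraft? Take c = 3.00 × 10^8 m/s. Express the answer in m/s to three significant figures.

v = 0.327c, u = 0.857c.
Invert the composition law: u' = (u − v)/(1 − uv/c²).
u' = (0.857 − 0.327) / (1 − (0.857)(0.327)) = 0.5300/0.7202 = 0.7360.
u' = 0.7360 × 3.00 × 10^8 m/s.

+2.21 × 10^8 m/s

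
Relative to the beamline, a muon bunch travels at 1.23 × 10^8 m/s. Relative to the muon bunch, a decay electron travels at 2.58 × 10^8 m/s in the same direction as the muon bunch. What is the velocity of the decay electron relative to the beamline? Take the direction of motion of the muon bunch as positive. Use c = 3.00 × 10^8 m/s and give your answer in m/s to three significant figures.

2.82 × 10^8 m/s

In units of c (dividing by 3.00 × 10^8 m/s): v = 0.410, u' = 0.860.
u = (u' + v)/(1 + u'v/c²):
u = (0.860 + 0.410) / (1 + 0.860·0.410) = 1.2700/1.3526 = 0.9389
Converting back: u = 0.9389 × 3.00 × 10^8 m/s.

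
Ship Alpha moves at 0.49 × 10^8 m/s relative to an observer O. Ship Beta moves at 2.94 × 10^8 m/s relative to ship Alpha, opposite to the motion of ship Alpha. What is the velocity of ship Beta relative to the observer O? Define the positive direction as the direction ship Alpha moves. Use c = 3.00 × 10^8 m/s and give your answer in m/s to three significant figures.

In units of c (dividing by 3.00 × 10^8 m/s): v = 0.163, u' = -0.980.
u = (u' + v)/(1 + u'v/c²):
u = (-0.980 + 0.163) / (1 + (-0.980)·0.163) = -0.8167/0.8399 = -0.9723
Converting back: u = -0.9723 × 3.00 × 10^8 m/s.

-2.92 × 10^8 m/s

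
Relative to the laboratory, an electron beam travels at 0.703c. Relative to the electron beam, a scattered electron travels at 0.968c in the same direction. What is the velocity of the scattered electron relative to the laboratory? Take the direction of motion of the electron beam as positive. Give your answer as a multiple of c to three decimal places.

With v = 0.703 and u' = 0.968 (in units of c),
u = (u' + v)/(1 + u'v/c²):
u = (0.968 + 0.703) / (1 + 0.968·0.703) = 1.6710/1.6805 = 0.9943

0.994c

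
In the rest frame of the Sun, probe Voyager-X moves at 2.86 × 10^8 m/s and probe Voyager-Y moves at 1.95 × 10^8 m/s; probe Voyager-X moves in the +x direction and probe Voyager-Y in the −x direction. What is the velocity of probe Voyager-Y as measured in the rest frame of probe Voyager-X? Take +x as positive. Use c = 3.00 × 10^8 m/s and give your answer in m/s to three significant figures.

-2.97 × 10^8 m/s

β_A = 0.953, β_B = -0.650 (dividing each by c = 3.00 × 10^8 m/s).
Transform to A's frame with the inverse velocity-addition law: u' = (u − v)/(1 − uv/c²), taking u = β_B and v = β_A.
u' = (-0.650 − 0.953) / (1 − (0.953)(-0.650)) = -1.6033/1.6197 = -0.9899.
u' = -0.9899 × 3.00 × 10^8 m/s.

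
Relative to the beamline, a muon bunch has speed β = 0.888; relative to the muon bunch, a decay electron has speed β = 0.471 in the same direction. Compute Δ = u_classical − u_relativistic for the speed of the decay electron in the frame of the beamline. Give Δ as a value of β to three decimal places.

Δ = 0.401

Galilean: u_cl = 0.471 + 0.888 = 1.3590.
Relativistic: u_rel = (0.471 + 0.888) / (1 + 0.471·0.888) = 1.3590/1.4182 = 0.9582.
Δ = 1.3590 − 0.9582 = 0.4008.
(The classical prediction exceeds c; the relativistic result does not.)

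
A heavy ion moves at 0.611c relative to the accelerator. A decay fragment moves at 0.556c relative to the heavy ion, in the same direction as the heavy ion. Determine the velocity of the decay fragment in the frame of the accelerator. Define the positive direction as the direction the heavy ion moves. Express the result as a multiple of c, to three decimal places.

With v = 0.611 and u' = 0.556 (in units of c),
u = (u' + v)/(1 + u'v/c²):
u = (0.556 + 0.611) / (1 + 0.556·0.611) = 1.1670/1.3397 = 0.8711

0.871c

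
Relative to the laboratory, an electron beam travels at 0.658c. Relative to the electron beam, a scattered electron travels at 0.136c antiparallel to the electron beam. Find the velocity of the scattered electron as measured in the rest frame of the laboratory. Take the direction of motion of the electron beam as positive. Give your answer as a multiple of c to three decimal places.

With v = 0.658 and u' = -0.136 (in units of c),
u = (u' + v)/(1 + u'v/c²):
u = (-0.136 + 0.658) / (1 + (-0.136)·0.658) = 0.5220/0.9105 = 0.5733
(Galilean addition would give +0.522c.)

+0.573c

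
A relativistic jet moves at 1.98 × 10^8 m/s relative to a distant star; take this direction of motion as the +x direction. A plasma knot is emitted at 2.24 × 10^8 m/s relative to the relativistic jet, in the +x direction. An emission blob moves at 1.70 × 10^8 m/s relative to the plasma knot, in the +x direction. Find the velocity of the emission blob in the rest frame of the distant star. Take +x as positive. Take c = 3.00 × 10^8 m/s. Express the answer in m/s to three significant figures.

Apply u = (u' + v)/(1 + u'v/c²) successively, working outward toward the distant star.
(Dividing each given speed by c = 3.00 × 10^8 m/s to work in units of c.)
Start: velocity of the relativistic jet relative to the distant star = 0.6600c.
Compose with the plasma knot (u' = 0.747 in the relativistic jet frame): u_1 = (0.747 + 0.660) / (1 + 0.747·0.660) = 1.4067/1.4928 = 0.9423.
Compose with the emission blob (u' = 0.567 in the plasma knot frame): u_2 = (0.567 + 0.942) / (1 + 0.567·0.942) = 1.5090/1.5340 = 0.9837.
So u = 0.9837 × 3.00 × 10^8 m/s.

2.95 × 10^8 m/s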